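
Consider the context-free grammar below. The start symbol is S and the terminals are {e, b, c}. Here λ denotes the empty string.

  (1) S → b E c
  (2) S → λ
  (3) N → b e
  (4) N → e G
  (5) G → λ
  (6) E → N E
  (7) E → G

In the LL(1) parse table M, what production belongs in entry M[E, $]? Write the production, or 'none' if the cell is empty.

none

FIRST(S): from S→b E c we get {b}; from S→λ we get {λ}. So FIRST(S) = {λ, b}.
FIRST(N): from N→b e we get {b}; from N→e G we get {e}. So FIRST(N) = {b, e}.
FIRST(G): from G→λ we get {λ}. So FIRST(G) = {λ}.
FIRST(E): from E→N E we get {b, e}; from E→G we get {λ}. So FIRST(E) = {λ, b, e}.
FOLLOW(S) includes $ since S is the start symbol.
FOLLOW(E): in S→b E c, E is followed by c with FIRST {c}; in E→N E, the suffix after E is empty (adds nothing new). Thus FOLLOW(E) = {c}.
For E → N E: FIRST(N E) = {b, e}, so it goes in M[E, t] for t ∈ {b, e}.
For E → G: FIRST(G) = {λ}, so it goes in M[E, t] for t ∈ {}; since λ ∈ FIRST, also for every t ∈ FOLLOW(E) = {c}.
None of these place a production in M[E, $].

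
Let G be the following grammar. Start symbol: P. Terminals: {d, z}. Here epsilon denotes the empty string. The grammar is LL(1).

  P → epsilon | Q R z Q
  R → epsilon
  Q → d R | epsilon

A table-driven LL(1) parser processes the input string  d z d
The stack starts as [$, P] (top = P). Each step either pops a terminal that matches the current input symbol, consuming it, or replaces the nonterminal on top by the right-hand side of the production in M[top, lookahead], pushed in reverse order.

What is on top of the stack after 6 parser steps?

     Stack        Input    Action
  1  $ P          d z d $  expand P → Q R z Q
  2  $ Q z R Q    d z d $  expand Q → d R
  3  $ Q z R R d  d z d $  match d
  4  $ Q z R R    z d $    expand R → epsilon
  5  $ Q z R      z d $    expand R → epsilon
  6  $ Q z        z d $    match z
Stack after step 6: $ Q (top = Q).

Q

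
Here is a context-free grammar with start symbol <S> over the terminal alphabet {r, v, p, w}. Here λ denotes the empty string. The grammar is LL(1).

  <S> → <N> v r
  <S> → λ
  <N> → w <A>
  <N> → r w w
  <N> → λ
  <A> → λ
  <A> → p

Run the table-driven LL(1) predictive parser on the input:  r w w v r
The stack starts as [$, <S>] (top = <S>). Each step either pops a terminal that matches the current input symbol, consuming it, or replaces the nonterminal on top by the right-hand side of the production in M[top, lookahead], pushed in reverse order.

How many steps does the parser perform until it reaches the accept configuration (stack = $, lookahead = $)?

7

     Stack        Input        Action
  1  $ <S>        r w w v r $  expand <S> → <N> v r
  2  $ r v <N>    r w w v r $  expand <N> → r w w
  3  $ r v w w r  r w w v r $  match r
  4  $ r v w w    w w v r $    match w
  5  $ r v w      w v r $      match w
  6  $ r v        v r $        match v
  7  $ r          r $          match r
Accept reached after 7 steps.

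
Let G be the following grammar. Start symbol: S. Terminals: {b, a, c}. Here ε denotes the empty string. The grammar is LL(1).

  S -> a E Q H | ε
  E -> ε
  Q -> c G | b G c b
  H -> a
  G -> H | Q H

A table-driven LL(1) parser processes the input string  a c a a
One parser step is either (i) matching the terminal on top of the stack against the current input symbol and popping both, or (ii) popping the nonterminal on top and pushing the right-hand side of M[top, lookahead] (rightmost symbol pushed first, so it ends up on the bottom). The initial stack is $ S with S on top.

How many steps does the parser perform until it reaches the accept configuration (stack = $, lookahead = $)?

      Stack      Input      Action
   1  $ S        a c a a $  expand S -> a E Q H
   2  $ H Q E a  a c a a $  match a
   3  $ H Q E    c a a $    expand E -> ε
   4  $ H Q      c a a $    expand Q -> c G
   5  $ H G c    c a a $    match c
   6  $ H G      a a $      expand G -> H
   7  $ H H      a a $      expand H -> a
   8  $ H a      a a $      match a
   9  $ H        a $        expand H -> a
  10  $ a        a $        match a
Accept reached after 10 steps.

10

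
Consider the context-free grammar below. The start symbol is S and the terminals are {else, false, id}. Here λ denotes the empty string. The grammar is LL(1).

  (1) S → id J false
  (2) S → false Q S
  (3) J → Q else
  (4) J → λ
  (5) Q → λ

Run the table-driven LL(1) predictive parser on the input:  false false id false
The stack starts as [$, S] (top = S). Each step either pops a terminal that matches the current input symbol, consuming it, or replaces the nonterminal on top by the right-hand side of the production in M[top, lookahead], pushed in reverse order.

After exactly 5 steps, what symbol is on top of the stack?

     Stack        Input                   Action
  1  $ S          false false id false $  expand S → false Q S
  2  $ S Q false  false false id false $  match false
  3  $ S Q        false id false $        expand Q → λ
  4  $ S          false id false $        expand S → false Q S
  5  $ S Q false  false id false $        match false
Stack after step 5: $ S Q (top = Q).

Q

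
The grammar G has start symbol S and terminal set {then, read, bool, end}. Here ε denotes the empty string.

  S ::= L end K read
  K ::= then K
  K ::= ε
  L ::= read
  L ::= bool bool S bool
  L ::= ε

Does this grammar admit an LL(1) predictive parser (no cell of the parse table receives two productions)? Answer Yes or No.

FIRST(S) = {bool, end, read}
FIRST(K) = {ε, then}
FIRST(L) = {ε, bool, read}
FOLLOW(S) = {$, bool}
FOLLOW(K) = {read}
FOLLOW(L) = {end}
Each cell of M receives at most one production.

Yes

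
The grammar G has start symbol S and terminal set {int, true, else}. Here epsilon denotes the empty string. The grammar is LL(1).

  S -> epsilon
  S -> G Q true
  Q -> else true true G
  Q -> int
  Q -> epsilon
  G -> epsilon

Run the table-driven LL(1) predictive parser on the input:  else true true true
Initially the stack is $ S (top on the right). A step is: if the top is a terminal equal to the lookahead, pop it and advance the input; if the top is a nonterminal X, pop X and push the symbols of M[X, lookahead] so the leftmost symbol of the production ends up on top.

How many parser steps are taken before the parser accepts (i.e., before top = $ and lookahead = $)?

8

     Stack                    Input                  Action
  1  $ S                      else true true true $  expand S -> G Q true
  2  $ true Q G               else true true true $  expand G -> epsilon
  3  $ true Q                 else true true true $  expand Q -> else true true G
  4  $ true G true true else  else true true true $  match else
  5  $ true G true true       true true true $       match true
  6  $ true G true            true true $            match true
  7  $ true G                 true $                 expand G -> epsilon
  8  $ true                   true $                 match true
Accept reached after 8 steps.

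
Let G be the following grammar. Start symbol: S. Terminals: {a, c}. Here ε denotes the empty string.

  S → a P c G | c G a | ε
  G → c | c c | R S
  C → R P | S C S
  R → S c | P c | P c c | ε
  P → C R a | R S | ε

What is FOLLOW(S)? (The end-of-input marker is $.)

{$, a, c}

FIRST(S): from S→a P c G we get {a}; from S→c G a we get {c}; from S→ε we get {ε}. So FIRST(S) = {ε, a, c}.
FIRST(G): from G→c we get {c}; from G→c c we get {c}; from G→R S we get {ε, a, c}. So FIRST(G) = {ε, a, c}.
FIRST(C): from C→R P we get {ε, a, c}; from C→S C S we get {ε, a, c}. So FIRST(C) = {ε, a, c}.
FIRST(R): from R→S c we get {a, c}; from R→P c we get {a, c}; from R→P c c we get {a, c}; from R→ε we get {ε}. So FIRST(R) = {ε, a, c}.
FIRST(P): from P→C R a we get {a, c}; from P→R S we get {ε, a, c}; from P→ε we get {ε}. So FIRST(P) = {ε, a, c}.
FOLLOW(S) includes $ since S is the start symbol.
FOLLOW(C): in C→S C S, C is followed by S with FIRST {ε, a, c}; in C→S C S, the suffix after C is nullable (adds nothing new); in P→C R a, C is followed by R a with FIRST {a, c}. Thus FOLLOW(C) = {a, c}.
FOLLOW(P): in S→a P c G, P is followed by c G with FIRST {c}; in C→R P, the suffix after P is empty, so FOLLOW(P) ⊇ FOLLOW(C) = {a, c}; in R→P c, P is followed by c with FIRST {c}; in R→P c c, P is followed by c c with FIRST {c}. Thus FOLLOW(P) = {a, c}.
FOLLOW(S): in G→R S, the suffix after S is empty, so FOLLOW(S) ⊇ FOLLOW(G) = {$, a, c}; in C→S C S (occurrence 1), S is followed by C S with FIRST {ε, a, c}; in C→S C S (occurrence 1), the suffix after S is nullable, so FOLLOW(S) ⊇ FOLLOW(C) = {a, c}; in C→S C S (occurrence 2), the suffix after S is empty, so FOLLOW(S) ⊇ FOLLOW(C) = {a, c}; in R→S c, S is followed by c with FIRST {c}; in P→R S, the suffix after S is empty, so FOLLOW(S) ⊇ FOLLOW(P) = {a, c}. Thus FOLLOW(S) = {$, a, c}.
FOLLOW(G): in S→a P c G, the suffix after G is empty, so FOLLOW(G) ⊇ FOLLOW(S) = {$, a, c}; in S→c G a, G is followed by a with FIRST {a}. Thus FOLLOW(G) = {$, a, c}.
FOLLOW(R): in G→R S, R is followed by S with FIRST {ε, a, c}; in G→R S, the suffix after R is nullable, so FOLLOW(R) ⊇ FOLLOW(G) = {$, a, c}; in C→R P, R is followed by P with FIRST {ε, a, c}; in C→R P, the suffix after R is nullable, so FOLLOW(R) ⊇ FOLLOW(C) = {a, c}; in P→C R a, R is followed by a with FIRST {a}; in P→R S, R is followed by S with FIRST {ε, a, c}; in P→R S, the suffix after R is nullable, so FOLLOW(R) ⊇ FOLLOW(P) = {a, c}. Thus FOLLOW(R) = {$, a, c}.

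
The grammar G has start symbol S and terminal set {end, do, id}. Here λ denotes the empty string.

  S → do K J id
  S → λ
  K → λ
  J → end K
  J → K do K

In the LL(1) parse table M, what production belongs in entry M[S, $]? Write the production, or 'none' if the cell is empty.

FIRST(S) = {λ, do}
FIRST(K) = {λ}
FIRST(J) = {do, end}  (via K do K)
FOLLOW(S) includes $ since S is the start symbol.
FOLLOW(S): S appears on no right-hand side. Thus FOLLOW(S) = {$}.
For S → do K J id: FIRST(do K J id) = {do}, so it goes in M[S, t] for t ∈ {do}.
For S → λ: FIRST(λ) = {λ}, so it goes in M[S, t] for t ∈ {}; since λ ∈ FIRST, also for every t ∈ FOLLOW(S) = {$}.

S → λ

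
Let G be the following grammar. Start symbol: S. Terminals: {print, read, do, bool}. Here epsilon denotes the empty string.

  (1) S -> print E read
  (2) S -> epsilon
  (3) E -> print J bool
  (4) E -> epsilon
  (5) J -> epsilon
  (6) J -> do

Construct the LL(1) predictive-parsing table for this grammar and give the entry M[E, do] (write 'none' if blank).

FIRST(S) = {epsilon, print}
FIRST(E) = {epsilon, print}
FIRST(J) = {epsilon, do}
FOLLOW(S) includes $ since S is the start symbol.
FOLLOW(E): in S->print E read, E is followed by read with FIRST {read}. Thus FOLLOW(E) = {read}.
For E -> print J bool: FIRST(print J bool) = {print}, so it goes in M[E, t] for t ∈ {print}.
For E -> epsilon: FIRST(epsilon) = {epsilon}, so it goes in M[E, t] for t ∈ {}; since epsilon ∈ FIRST, also for every t ∈ FOLLOW(E) = {read}.
None of these place a production in M[E, do].

none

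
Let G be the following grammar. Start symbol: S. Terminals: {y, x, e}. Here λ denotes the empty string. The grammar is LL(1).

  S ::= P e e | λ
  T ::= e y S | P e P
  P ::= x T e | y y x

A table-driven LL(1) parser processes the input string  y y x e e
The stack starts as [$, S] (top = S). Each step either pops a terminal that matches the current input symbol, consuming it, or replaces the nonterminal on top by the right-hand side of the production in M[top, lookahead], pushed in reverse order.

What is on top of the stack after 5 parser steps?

     Stack        Input        Action
  1  $ S          y y x e e $  expand S ::= P e e
  2  $ e e P      y y x e e $  expand P ::= y y x
  3  $ e e x y y  y y x e e $  match y
  4  $ e e x y    y x e e $    match y
  5  $ e e x      x e e $      match x
Stack after step 5: $ e e (top = e).

e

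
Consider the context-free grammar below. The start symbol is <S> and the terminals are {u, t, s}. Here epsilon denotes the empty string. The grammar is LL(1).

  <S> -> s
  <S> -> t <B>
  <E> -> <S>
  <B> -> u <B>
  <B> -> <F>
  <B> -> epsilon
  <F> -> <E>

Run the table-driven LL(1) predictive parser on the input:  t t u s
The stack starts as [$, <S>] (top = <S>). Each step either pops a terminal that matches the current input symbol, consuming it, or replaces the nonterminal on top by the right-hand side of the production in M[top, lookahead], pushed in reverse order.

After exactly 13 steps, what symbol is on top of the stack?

s

step 1: stack=$ <S>  input=t t u s $  — expand <S> -> t <B>
step 2: stack=$ <B> t  input=t t u s $  — match t
step 3: stack=$ <B>  input=t u s $  — expand <B> -> <F>
step 4: stack=$ <F>  input=t u s $  — expand <F> -> <E>
step 5: stack=$ <E>  input=t u s $  — expand <E> -> <S>
step 6: stack=$ <S>  input=t u s $  — expand <S> -> t <B>
step 7: stack=$ <B> t  input=t u s $  — match t
step 8: stack=$ <B>  input=u s $  — expand <B> -> u <B>
step 9: stack=$ <B> u  input=u s $  — match u
step 10: stack=$ <B>  input=s $  — expand <B> -> <F>
step 11: stack=$ <F>  input=s $  — expand <F> -> <E>
step 12: stack=$ <E>  input=s $  — expand <E> -> <S>
step 13: stack=$ <S>  input=s $  — expand <S> -> s
Stack after step 13: $ s (top = s).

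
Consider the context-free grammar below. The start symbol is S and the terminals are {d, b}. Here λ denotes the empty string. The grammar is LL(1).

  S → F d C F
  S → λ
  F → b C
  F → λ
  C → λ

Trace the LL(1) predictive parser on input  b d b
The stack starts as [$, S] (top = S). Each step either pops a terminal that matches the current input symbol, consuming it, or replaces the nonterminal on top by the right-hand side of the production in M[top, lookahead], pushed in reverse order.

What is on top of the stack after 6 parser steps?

     Stack        Input    Action
  1  $ S          b d b $  expand S → F d C F
  2  $ F C d F    b d b $  expand F → b C
  3  $ F C d C b  b d b $  match b
  4  $ F C d C    d b $    expand C → λ
  5  $ F C d      d b $    match d
  6  $ F C        b $      expand C → λ
Stack after step 6: $ F (top = F).

F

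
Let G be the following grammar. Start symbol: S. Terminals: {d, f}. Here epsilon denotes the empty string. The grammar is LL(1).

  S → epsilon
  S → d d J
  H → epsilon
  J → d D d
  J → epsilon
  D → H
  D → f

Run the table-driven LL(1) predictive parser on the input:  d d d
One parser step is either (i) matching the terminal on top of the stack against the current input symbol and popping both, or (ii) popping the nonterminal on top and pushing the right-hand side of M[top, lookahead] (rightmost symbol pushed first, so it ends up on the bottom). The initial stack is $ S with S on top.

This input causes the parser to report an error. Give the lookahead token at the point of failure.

$

step 1: stack=$ S  input=d d d $  — expand S → d d J
step 2: stack=$ J d d  input=d d d $  — match d
step 3: stack=$ J d  input=d d $  — match d
step 4: stack=$ J  input=d $  — expand J → d D d
step 5: stack=$ d D d  input=d $  — match d
step 6: stack=$ d D  input=$  — error: M[D, $] is empty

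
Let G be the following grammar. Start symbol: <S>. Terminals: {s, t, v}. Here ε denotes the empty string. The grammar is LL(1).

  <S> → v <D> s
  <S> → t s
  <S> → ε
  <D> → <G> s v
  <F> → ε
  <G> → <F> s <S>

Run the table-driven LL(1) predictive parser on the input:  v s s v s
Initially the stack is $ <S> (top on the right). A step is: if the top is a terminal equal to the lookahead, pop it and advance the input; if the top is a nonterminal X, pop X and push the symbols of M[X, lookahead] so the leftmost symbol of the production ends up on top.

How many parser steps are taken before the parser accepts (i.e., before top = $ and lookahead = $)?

10

step 1: stack=$ <S>  input=v s s v s $  — expand <S> → v <D> s
step 2: stack=$ s <D> v  input=v s s v s $  — match v
step 3: stack=$ s <D>  input=s s v s $  — expand <D> → <G> s v
step 4: stack=$ s v s <G>  input=s s v s $  — expand <G> → <F> s <S>
step 5: stack=$ s v s <S> s <F>  input=s s v s $  — expand <F> → ε
step 6: stack=$ s v s <S> s  input=s s v s $  — match s
step 7: stack=$ s v s <S>  input=s v s $  — expand <S> → ε
step 8: stack=$ s v s  input=s v s $  — match s
step 9: stack=$ s v  input=v s $  — match v
step 10: stack=$ s  input=s $  — match s
Accept reached after 10 steps.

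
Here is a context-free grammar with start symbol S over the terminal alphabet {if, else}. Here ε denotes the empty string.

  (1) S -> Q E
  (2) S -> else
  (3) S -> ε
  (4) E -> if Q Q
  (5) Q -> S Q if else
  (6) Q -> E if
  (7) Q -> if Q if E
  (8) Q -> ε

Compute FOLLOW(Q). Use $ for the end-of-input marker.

FIRST(E) = {if}
FIRST(S) = {ε, else, if}  (via Q E)
FIRST(Q) = {ε, else, if}  (via S Q if else, E if)
FOLLOW(S) includes $ since S is the start symbol.
FOLLOW(S): in Q->S Q if else, S is followed by Q if else with FIRST {else, if}. Thus FOLLOW(S) = {$, else, if}.
FOLLOW(E): in S->Q E, the suffix after E is empty, so FOLLOW(E) ⊇ FOLLOW(S) = {$, else, if}; in Q->E if, E is followed by if with FIRST {if}; in Q->if Q if E, the suffix after E is empty, so FOLLOW(E) ⊇ FOLLOW(Q) = {$, else, if}. Thus FOLLOW(E) = {$, else, if}.
FOLLOW(Q): in S->Q E, Q is followed by E with FIRST {if}; in E->if Q Q (occurrence 1), Q is followed by Q with FIRST {ε, else, if}; in E->if Q Q (occurrence 1), the suffix after Q is nullable, so FOLLOW(Q) ⊇ FOLLOW(E) = {$, else, if}; in E->if Q Q (occurrence 2), the suffix after Q is empty, so FOLLOW(Q) ⊇ FOLLOW(E) = {$, else, if}; in Q->S Q if else, Q is followed by if else with FIRST {if}; in Q->if Q if E, Q is followed by if E with FIRST {if}. Thus FOLLOW(Q) = {$, else, if}.

{$, else, if}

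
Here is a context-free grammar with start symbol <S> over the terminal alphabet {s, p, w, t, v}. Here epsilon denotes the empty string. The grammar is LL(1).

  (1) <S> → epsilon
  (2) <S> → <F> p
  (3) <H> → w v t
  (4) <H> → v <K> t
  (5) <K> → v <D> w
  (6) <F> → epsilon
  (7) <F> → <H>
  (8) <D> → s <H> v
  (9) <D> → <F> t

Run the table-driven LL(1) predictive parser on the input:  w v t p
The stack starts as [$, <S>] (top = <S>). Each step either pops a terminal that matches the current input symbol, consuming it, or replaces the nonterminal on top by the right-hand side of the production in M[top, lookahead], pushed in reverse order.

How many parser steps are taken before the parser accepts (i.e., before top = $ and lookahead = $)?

step 1: stack=$ <S>  input=w v t p $  — expand <S> → <F> p
step 2: stack=$ p <F>  input=w v t p $  — expand <F> → <H>
step 3: stack=$ p <H>  input=w v t p $  — expand <H> → w v t
step 4: stack=$ p t v w  input=w v t p $  — match w
step 5: stack=$ p t v  input=v t p $  — match v
step 6: stack=$ p t  input=t p $  — match t
step 7: stack=$ p  input=p $  — match p
Accept reached after 7 steps.

7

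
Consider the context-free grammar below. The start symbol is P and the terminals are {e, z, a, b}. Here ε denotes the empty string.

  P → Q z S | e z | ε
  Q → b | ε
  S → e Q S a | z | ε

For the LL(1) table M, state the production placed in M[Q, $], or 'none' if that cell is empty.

FIRST(Q) = {ε, b}
FIRST(S) = {ε, e, z}
FIRST(P) = {ε, b, e, z}  (via Q z S)
FOLLOW(P) includes $ since P is the start symbol.
FOLLOW(Q): in P→Q z S, Q is followed by z S with FIRST {z}; in S→e Q S a, Q is followed by S a with FIRST {a, e, z}. Thus FOLLOW(Q) = {a, e, z}.
For Q → b: FIRST(b) = {b}, so it goes in M[Q, t] for t ∈ {b}.
For Q → ε: FIRST(ε) = {ε}, so it goes in M[Q, t] for t ∈ {}; since ε ∈ FIRST, also for every t ∈ FOLLOW(Q) = {a, e, z}.
None of these place a production in M[Q, $].

none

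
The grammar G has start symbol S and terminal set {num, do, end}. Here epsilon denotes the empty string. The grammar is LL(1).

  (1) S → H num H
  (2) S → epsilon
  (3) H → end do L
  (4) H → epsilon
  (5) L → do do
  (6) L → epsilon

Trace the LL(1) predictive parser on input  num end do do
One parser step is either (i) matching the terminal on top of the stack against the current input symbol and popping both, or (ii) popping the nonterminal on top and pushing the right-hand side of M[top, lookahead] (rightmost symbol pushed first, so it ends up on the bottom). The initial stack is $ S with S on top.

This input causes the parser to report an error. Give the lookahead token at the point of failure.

step 1: stack=$ S  input=num end do do $  — expand S → H num H
step 2: stack=$ H num H  input=num end do do $  — expand H → epsilon
step 3: stack=$ H num  input=num end do do $  — match num
step 4: stack=$ H  input=end do do $  — expand H → end do L
step 5: stack=$ L do end  input=end do do $  — match end
step 6: stack=$ L do  input=do do $  — match do
step 7: stack=$ L  input=do $  — expand L → do do
step 8: stack=$ do do  input=do $  — match do
step 9: stack=$ do  input=$  — error: top is terminal do but lookahead is $

$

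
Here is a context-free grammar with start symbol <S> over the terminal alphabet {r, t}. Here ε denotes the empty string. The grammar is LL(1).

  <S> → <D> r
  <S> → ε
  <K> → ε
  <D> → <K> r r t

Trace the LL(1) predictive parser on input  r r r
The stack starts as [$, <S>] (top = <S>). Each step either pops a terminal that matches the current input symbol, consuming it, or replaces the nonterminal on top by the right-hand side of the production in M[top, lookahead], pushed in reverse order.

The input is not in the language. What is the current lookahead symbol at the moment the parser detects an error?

r

step 1: stack=$ <S>  input=r r r $  — expand <S> → <D> r
step 2: stack=$ r <D>  input=r r r $  — expand <D> → <K> r r t
step 3: stack=$ r t r r <K>  input=r r r $  — expand <K> → ε
step 4: stack=$ r t r r  input=r r r $  — match r
step 5: stack=$ r t r  input=r r $  — match r
step 6: stack=$ r t  input=r $  — error: top is terminal t but lookahead is r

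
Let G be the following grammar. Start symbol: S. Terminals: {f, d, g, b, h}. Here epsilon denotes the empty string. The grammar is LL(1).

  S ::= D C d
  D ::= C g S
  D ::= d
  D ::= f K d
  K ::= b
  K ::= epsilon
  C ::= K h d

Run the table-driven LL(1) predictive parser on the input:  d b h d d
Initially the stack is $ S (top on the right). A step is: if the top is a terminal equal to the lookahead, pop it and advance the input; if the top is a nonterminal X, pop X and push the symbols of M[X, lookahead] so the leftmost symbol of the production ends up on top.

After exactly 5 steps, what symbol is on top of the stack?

b

step 1: stack=$ S  input=d b h d d $  — expand S ::= D C d
step 2: stack=$ d C D  input=d b h d d $  — expand D ::= d
step 3: stack=$ d C d  input=d b h d d $  — match d
step 4: stack=$ d C  input=b h d d $  — expand C ::= K h d
step 5: stack=$ d d h K  input=b h d d $  — expand K ::= b
Stack after step 5: $ d d h b (top = b).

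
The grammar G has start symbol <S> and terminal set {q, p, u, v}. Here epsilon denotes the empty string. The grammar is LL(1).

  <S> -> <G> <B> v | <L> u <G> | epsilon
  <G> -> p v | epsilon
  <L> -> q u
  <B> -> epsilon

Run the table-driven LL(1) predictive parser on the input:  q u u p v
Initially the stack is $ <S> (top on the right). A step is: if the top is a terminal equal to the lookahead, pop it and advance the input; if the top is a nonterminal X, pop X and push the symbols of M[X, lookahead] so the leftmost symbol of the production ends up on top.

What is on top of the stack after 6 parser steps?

step 1: stack=$ <S>  input=q u u p v $  — expand <S> -> <L> u <G>
step 2: stack=$ <G> u <L>  input=q u u p v $  — expand <L> -> q u
step 3: stack=$ <G> u u q  input=q u u p v $  — match q
step 4: stack=$ <G> u u  input=u u p v $  — match u
step 5: stack=$ <G> u  input=u p v $  — match u
step 6: stack=$ <G>  input=p v $  — expand <G> -> p v
Stack after step 6: $ v p (top = p).

p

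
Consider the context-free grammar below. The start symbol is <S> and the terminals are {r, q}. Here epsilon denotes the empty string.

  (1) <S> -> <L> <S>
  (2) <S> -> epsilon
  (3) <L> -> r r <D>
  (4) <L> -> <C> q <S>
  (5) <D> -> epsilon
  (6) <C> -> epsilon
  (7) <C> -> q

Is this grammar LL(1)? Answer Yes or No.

No

FIRST(<S>) = {epsilon, q, r}
FIRST(<L>) = {q, r}
FIRST(<D>) = {epsilon}
FIRST(<C>) = {epsilon, q}
FOLLOW(<S>) = {$, q, r}
FOLLOW(<L>) = {$, q, r}
FOLLOW(<D>) = {$, q, r}
FOLLOW(<C>) = {q}
Cell M[<C>, q] receives both <C> -> epsilon and <C> -> q — the grammar is not LL(1).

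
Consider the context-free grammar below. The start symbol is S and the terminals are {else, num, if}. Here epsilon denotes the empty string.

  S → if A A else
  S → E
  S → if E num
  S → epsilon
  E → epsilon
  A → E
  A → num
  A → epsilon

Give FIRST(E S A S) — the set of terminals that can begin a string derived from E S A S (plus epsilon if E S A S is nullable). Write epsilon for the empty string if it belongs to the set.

FIRST(E): from E→epsilon we get {epsilon}. So FIRST(E) = {epsilon}.
FIRST(S): from S→if A A else we get {if}; from S→E we get {epsilon}; from S→if E num we get {if}; from S→epsilon we get {epsilon}. So FIRST(S) = {epsilon, if}.
FIRST(A): from A→E we get {epsilon}; from A→num we get {num}; from A→epsilon we get {epsilon}. So FIRST(A) = {epsilon, num}.
FIRST(E S A S): take FIRST of each symbol in turn, carrying on past any symbol whose FIRST contains epsilon; result {epsilon, if, num}.

{epsilon, if, num}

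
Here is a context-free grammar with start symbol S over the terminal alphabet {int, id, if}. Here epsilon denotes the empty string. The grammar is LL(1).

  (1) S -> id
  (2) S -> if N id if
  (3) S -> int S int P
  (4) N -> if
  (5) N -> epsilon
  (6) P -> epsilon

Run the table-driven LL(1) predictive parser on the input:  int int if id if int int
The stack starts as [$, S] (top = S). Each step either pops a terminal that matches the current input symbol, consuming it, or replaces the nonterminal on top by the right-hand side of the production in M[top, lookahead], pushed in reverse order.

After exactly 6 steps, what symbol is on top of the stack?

     Stack                     Input                       Action
  1  $ S                       int int if id if int int $  expand S -> int S int P
  2  $ P int S int             int int if id if int int $  match int
  3  $ P int S                 int if id if int int $      expand S -> int S int P
  4  $ P int P int S int       int if id if int int $      match int
  5  $ P int P int S           if id if int int $          expand S -> if N id if
  6  $ P int P int if id N if  if id if int int $          match if
Stack after step 6: $ P int P int if id N (top = N).

N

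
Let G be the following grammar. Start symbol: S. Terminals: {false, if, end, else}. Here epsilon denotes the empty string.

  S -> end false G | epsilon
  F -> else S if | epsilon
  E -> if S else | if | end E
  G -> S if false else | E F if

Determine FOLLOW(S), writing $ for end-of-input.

FIRST(S): from S->end false G we get {end}; from S->epsilon we get {epsilon}. So FIRST(S) = {epsilon, end}.
FIRST(F): from F->else S if we get {else}; from F->epsilon we get {epsilon}. So FIRST(F) = {epsilon, else}.
FIRST(E): from E->if S else we get {if}; from E->if we get {if}; from E->end E we get {end}. So FIRST(E) = {end, if}.
FIRST(G): from G->S if false else we get {end, if}; from G->E F if we get {end, if}. So FIRST(G) = {end, if}.
FOLLOW(S) includes $ since S is the start symbol.
FOLLOW(S): in F->else S if, S is followed by if with FIRST {if}; in E->if S else, S is followed by else with FIRST {else}; in G->S if false else, S is followed by if false else with FIRST {if}. Thus FOLLOW(S) = {$, else, if}.
FOLLOW(F): in G->E F if, F is followed by if with FIRST {if}. Thus FOLLOW(F) = {if}.
FOLLOW(E): in E->end E, the suffix after E is empty (adds nothing new); in G->E F if, E is followed by F if with FIRST {else, if}. Thus FOLLOW(E) = {else, if}.
FOLLOW(G): in S->end false G, the suffix after G is empty, so FOLLOW(G) ⊇ FOLLOW(S) = {$, else, if}. Thus FOLLOW(G) = {$, else, if}.

{$, else, if}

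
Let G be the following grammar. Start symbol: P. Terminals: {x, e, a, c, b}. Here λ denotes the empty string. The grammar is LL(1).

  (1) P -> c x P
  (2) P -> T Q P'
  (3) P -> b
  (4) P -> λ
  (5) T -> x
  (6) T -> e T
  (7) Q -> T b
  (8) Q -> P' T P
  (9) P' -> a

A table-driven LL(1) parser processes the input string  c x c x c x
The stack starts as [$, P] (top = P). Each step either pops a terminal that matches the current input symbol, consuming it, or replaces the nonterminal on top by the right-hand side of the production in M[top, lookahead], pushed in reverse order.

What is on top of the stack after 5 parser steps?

step 1: stack=$ P  input=c x c x c x $  — expand P -> c x P
step 2: stack=$ P x c  input=c x c x c x $  — match c
step 3: stack=$ P x  input=x c x c x $  — match x
step 4: stack=$ P  input=c x c x $  — expand P -> c x P
step 5: stack=$ P x c  input=c x c x $  — match c
Stack after step 5: $ P x (top = x).

x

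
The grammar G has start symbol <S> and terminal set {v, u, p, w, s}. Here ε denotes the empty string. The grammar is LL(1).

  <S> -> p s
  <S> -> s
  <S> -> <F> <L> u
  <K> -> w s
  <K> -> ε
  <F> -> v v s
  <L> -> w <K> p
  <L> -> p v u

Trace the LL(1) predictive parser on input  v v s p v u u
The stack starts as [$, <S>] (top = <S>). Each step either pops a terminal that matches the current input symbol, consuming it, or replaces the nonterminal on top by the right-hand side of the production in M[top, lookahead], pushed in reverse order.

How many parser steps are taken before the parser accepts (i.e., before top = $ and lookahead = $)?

step 1: stack=$ <S>  input=v v s p v u u $  — expand <S> -> <F> <L> u
step 2: stack=$ u <L> <F>  input=v v s p v u u $  — expand <F> -> v v s
step 3: stack=$ u <L> s v v  input=v v s p v u u $  — match v
step 4: stack=$ u <L> s v  input=v s p v u u $  — match v
step 5: stack=$ u <L> s  input=s p v u u $  — match s
step 6: stack=$ u <L>  input=p v u u $  — expand <L> -> p v u
step 7: stack=$ u u v p  input=p v u u $  — match p
step 8: stack=$ u u v  input=v u u $  — match v
step 9: stack=$ u u  input=u u $  — match u
step 10: stack=$ u  input=u $  — match u
Accept reached after 10 steps.

10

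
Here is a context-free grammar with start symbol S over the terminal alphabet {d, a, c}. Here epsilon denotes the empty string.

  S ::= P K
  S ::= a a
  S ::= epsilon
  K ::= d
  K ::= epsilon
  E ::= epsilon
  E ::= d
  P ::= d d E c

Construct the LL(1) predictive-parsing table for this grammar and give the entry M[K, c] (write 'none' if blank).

none

FIRST(K) = {epsilon, d}
FIRST(E) = {epsilon, d}
FIRST(P) = {d}
FIRST(S) = {epsilon, a, d}  (via P K)
FOLLOW(S) includes $ since S is the start symbol.
FOLLOW(S): S appears on no right-hand side. Thus FOLLOW(S) = {$}.
FOLLOW(K): in S::=P K, the suffix after K is empty, so FOLLOW(K) ⊇ FOLLOW(S) = {$}. Thus FOLLOW(K) = {$}.
For K ::= d: FIRST(d) = {d}, so it goes in M[K, t] for t ∈ {d}.
For K ::= epsilon: FIRST(epsilon) = {epsilon}, so it goes in M[K, t] for t ∈ {}; since epsilon ∈ FIRST, also for every t ∈ FOLLOW(K) = {$}.
None of these place a production in M[K, c].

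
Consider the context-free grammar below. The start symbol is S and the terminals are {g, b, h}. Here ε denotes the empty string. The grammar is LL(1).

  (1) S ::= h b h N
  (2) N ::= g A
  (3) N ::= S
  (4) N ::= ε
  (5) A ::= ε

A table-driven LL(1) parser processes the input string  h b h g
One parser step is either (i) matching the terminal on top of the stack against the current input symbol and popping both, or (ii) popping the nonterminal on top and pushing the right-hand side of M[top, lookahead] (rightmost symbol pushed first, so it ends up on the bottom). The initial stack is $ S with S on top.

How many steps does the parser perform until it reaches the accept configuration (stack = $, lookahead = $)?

step 1: stack=$ S  input=h b h g $  — expand S ::= h b h N
step 2: stack=$ N h b h  input=h b h g $  — match h
step 3: stack=$ N h b  input=b h g $  — match b
step 4: stack=$ N h  input=h g $  — match h
step 5: stack=$ N  input=g $  — expand N ::= g A
step 6: stack=$ A g  input=g $  — match g
step 7: stack=$ A  input=$  — expand A ::= ε
Accept reached after 7 steps.

7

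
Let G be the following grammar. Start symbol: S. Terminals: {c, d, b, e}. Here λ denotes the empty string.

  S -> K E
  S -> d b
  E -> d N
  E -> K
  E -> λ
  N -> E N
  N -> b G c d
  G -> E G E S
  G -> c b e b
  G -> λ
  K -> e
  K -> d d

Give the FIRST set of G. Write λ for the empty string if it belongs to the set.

FIRST(K): from K->e we get {e}; from K->d d we get {d}. So FIRST(K) = {d, e}.
FIRST(S): from S->K E we get {d, e}; from S->d b we get {d}. So FIRST(S) = {d, e}.
FIRST(E): from E->d N we get {d}; from E->K we get {d, e}; from E->λ we get {λ}. So FIRST(E) = {λ, d, e}.
FIRST(N): from N->E N we get {b, d, e}; from N->b G c d we get {b}. So FIRST(N) = {b, d, e}.
FIRST(G): from G->E G E S we get {c, d, e}; from G->c b e b we get {c}; from G->λ we get {λ}. So FIRST(G) = {λ, c, d, e}.

{λ, c, d, e}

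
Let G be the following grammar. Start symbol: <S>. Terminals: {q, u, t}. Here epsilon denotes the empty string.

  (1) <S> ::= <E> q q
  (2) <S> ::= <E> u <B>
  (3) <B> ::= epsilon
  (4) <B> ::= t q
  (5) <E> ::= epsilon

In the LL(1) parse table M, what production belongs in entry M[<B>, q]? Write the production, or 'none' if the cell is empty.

none

FIRST(<B>): from <B>::=epsilon we get {epsilon}; from <B>::=t q we get {t}. So FIRST(<B>) = {epsilon, t}.
FIRST(<E>): from <E>::=epsilon we get {epsilon}. So FIRST(<E>) = {epsilon}.
FIRST(<S>): from <S>::=<E> q q we get {q}; from <S>::=<E> u <B> we get {u}. So FIRST(<S>) = {q, u}.
FOLLOW(<S>) includes $ since <S> is the start symbol.
FOLLOW(<S>): <S> appears on no right-hand side. Thus FOLLOW(<S>) = {$}.
FOLLOW(<B>): in <S>::=<E> u <B>, the suffix after <B> is empty, so FOLLOW(<B>) ⊇ FOLLOW(<S>) = {$}. Thus FOLLOW(<B>) = {$}.
For <B> ::= epsilon: FIRST(epsilon) = {epsilon}, so it goes in M[<B>, t] for t ∈ {}; since epsilon ∈ FIRST, also for every t ∈ FOLLOW(<B>) = {$}.
For <B> ::= t q: FIRST(t q) = {t}, so it goes in M[<B>, t] for t ∈ {t}.
None of these place a production in M[<B>, q].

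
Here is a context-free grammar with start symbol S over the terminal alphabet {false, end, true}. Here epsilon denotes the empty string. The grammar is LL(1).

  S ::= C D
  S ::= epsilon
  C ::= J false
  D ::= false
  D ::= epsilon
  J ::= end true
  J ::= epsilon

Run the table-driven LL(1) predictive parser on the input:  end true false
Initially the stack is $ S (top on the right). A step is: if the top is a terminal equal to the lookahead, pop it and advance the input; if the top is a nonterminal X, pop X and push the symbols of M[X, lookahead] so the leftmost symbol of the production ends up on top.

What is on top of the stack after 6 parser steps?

step 1: stack=$ S  input=end true false $  — expand S ::= C D
step 2: stack=$ D C  input=end true false $  — expand C ::= J false
step 3: stack=$ D false J  input=end true false $  — expand J ::= end true
step 4: stack=$ D false true end  input=end true false $  — match end
step 5: stack=$ D false true  input=true false $  — match true
step 6: stack=$ D false  input=false $  — match false
Stack after step 6: $ D (top = D).

D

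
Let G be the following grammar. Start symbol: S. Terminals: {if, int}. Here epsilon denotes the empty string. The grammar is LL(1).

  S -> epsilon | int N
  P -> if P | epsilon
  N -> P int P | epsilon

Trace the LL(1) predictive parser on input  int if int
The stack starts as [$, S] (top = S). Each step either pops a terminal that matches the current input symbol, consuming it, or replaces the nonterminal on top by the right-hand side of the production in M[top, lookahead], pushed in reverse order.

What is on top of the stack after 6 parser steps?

     Stack         Input         Action
  1  $ S           int if int $  expand S -> int N
  2  $ N int       int if int $  match int
  3  $ N           if int $      expand N -> P int P
  4  $ P int P     if int $      expand P -> if P
  5  $ P int P if  if int $      match if
  6  $ P int P     int $         expand P -> epsilon
Stack after step 6: $ P int (top = int).

int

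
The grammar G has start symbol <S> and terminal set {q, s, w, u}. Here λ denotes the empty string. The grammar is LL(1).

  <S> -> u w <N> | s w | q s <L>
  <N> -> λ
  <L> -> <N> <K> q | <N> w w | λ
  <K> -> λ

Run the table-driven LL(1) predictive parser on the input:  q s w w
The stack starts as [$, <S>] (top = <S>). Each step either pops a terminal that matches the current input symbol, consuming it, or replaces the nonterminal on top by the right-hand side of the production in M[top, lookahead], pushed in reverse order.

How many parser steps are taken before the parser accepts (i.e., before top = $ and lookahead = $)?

7

     Stack      Input      Action
  1  $ <S>      q s w w $  expand <S> -> q s <L>
  2  $ <L> s q  q s w w $  match q
  3  $ <L> s    s w w $    match s
  4  $ <L>      w w $      expand <L> -> <N> w w
  5  $ w w <N>  w w $      expand <N> -> λ
  6  $ w w      w w $      match w
  7  $ w        w $        match w
Accept reached after 7 steps.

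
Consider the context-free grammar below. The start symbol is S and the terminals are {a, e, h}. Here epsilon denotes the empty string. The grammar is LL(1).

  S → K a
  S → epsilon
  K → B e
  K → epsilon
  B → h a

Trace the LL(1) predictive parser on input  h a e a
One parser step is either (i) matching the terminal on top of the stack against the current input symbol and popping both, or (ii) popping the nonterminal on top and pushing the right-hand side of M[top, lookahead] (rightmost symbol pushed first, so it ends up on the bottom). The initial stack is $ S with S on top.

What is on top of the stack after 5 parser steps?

e

     Stack      Input      Action
  1  $ S        h a e a $  expand S → K a
  2  $ a K      h a e a $  expand K → B e
  3  $ a e B    h a e a $  expand B → h a
  4  $ a e a h  h a e a $  match h
  5  $ a e a    a e a $    match a
Stack after step 5: $ a e (top = e).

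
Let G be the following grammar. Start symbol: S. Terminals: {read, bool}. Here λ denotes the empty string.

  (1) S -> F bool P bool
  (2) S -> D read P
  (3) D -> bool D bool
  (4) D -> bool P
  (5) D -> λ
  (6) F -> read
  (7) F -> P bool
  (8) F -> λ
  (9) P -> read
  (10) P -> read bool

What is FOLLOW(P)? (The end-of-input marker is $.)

{$, bool, read}

FIRST(D): from D->bool D bool we get {bool}; from D->bool P we get {bool}; from D->λ we get {λ}. So FIRST(D) = {λ, bool}.
FIRST(P): from P->read we get {read}; from P->read bool we get {read}. So FIRST(P) = {read}.
FIRST(F): from F->read we get {read}; from F->P bool we get {read}; from F->λ we get {λ}. So FIRST(F) = {λ, read}.
FIRST(S): from S->F bool P bool we get {bool, read}; from S->D read P we get {bool, read}. So FIRST(S) = {bool, read}.
FOLLOW(S) includes $ since S is the start symbol.
FOLLOW(S): S appears on no right-hand side. Thus FOLLOW(S) = {$}.
FOLLOW(D): in S->D read P, D is followed by read P with FIRST {read}; in D->bool D bool, D is followed by bool with FIRST {bool}. Thus FOLLOW(D) = {bool, read}.
FOLLOW(F): in S->F bool P bool, F is followed by bool P bool with FIRST {bool}. Thus FOLLOW(F) = {bool}.
FOLLOW(P): in S->F bool P bool, P is followed by bool with FIRST {bool}; in S->D read P, the suffix after P is empty, so FOLLOW(P) ⊇ FOLLOW(S) = {$}; in D->bool P, the suffix after P is empty, so FOLLOW(P) ⊇ FOLLOW(D) = {bool, read}; in F->P bool, P is followed by bool with FIRST {bool}. Thus FOLLOW(P) = {$, bool, read}.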